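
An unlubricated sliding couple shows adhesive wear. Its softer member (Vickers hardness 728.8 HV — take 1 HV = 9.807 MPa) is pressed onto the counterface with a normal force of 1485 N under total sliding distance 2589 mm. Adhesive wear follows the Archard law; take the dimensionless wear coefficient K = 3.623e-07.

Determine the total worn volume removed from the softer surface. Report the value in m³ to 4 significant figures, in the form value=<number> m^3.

value=1.949e-13 m^3

All arithmetic keeps full precision, and the intermediates are displayed rounded, and a lone final rounding: 4 significant figures.
Convert: Path length L = 2589 mm = 2.589 m.
Convert: Hardness H = 728.8 HV × 9.807 MPa/HV = 7147 MPa = 7.147e+09 Pa.
Collected in SI base units: W = 1485 N, H = 7.147e+09 Pa, K = 3.623e-07.
Wear volume V = K·W·L/H = 3.623e-07 · 1485 · 2.589 / 7.147e+09 = 1.949e-13 m³.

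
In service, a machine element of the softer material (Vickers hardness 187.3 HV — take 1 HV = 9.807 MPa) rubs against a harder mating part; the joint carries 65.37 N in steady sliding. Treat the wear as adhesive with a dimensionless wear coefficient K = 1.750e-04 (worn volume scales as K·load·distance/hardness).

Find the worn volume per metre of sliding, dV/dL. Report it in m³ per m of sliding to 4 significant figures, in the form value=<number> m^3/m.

value=6.228e-12 m^3/m

All arithmetic keeps full precision. Intermediate values are displayed rounded, and a lone final rounding, at four significant digits.
Convert: Hardness H = 187.3 HV × 9.807 MPa/HV = 1837 MPa = 1.837e+09 Pa.
Expressed in SI base units: W = 65.37 N, H = 1.837e+09 Pa, K = 1.750e-04.
The wear rate dV/dL = K·W/H (independent of L): 1.750e-04 · 65.37 / 1.837e+09 = 6.228e-12 m³/m.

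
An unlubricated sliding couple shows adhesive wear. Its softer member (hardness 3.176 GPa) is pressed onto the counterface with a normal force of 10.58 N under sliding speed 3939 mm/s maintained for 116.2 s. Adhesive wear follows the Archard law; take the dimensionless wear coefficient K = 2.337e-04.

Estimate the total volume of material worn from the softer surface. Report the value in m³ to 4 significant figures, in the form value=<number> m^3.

The computation runs at full precision. The intermediates appear rounded — one last rounding to 4 significant figures.
Convert: Sliding speed v = 3939 mm/s = 3.939 m/s. Sliding distance L = v·t = 3.939 m/s × 116.2 s = 457.7 m.
Convert: Hardness H = 3.176 GPa = 3.176e+09 Pa.
Restated in SI base units: W = 10.58 N, H = 3.176e+09 Pa, K = 2.337e-04.
The Archard volume V = K·W·L/H = 2.337e-04 · 10.58 · 457.7 / 3.176e+09 = 3.563e-10 m³.

value=3.563e-10 m^3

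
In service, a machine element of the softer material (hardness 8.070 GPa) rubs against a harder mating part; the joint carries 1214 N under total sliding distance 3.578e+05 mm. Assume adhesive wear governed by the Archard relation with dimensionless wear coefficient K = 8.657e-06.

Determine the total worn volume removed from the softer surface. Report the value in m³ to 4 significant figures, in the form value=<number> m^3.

All arithmetic runs at full precision. Intermediates are printed rounded. Rounded once at the end: 4 significant figures.
Distance L = 3.578e+05 mm = 357.8 m.
Hardness H = 8.070 GPa = 8.070e+09 Pa.
Working in SI base units: W = 1214 N, H = 8.070e+09 Pa, K = 8.657e-06.
By Archard's law, V = K·W·L/H = 8.657e-06 · 1214 · 357.8 / 8.070e+09 = 4.660e-10 m³.

value=4.660e-10 m^3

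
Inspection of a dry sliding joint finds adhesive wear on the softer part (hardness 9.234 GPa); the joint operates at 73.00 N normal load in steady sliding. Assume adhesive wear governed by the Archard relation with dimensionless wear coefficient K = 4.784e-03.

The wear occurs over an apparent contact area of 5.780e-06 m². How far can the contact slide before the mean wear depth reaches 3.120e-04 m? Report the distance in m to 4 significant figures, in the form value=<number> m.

The intermediates appear rounded — all arithmetic carries full float precision. Rounded once at the end: four significant digits.
Convert: Hardness H = 9.234 GPa = 9.234e+09 Pa.
Collected in SI base units: W = 73.00 N, H = 9.234e+09 Pa, K = 4.784e-03.
Volume at the limit: V_lim = h_lim·A = 3.120e-04 · 5.780e-06 = 1.803e-09 m³.
Thus life L = V_lim·H/(K·W) = 1.803e-09 · 9.234e+09 / (4.784e-03 · 73.00) = 47.68 m.

value=47.68 m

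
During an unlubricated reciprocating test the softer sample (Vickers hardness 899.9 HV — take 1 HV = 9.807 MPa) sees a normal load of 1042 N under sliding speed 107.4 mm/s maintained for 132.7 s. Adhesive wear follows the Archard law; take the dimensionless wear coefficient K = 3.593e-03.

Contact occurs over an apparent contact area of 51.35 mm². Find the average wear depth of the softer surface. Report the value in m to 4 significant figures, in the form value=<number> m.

Intermediates are shown rounded — each operation maintains full precision; one final rounding to four significant digits.
Convert: Sliding speed v = 107.4 mm/s = 0.1074 m/s. The distance L = v·t = 0.1074 m/s × 132.7 s = 14.25 m.
Convert: Hardness H = 899.9 HV × 9.807 MPa/HV = 8825 MPa = 8.825e+09 Pa.
Convert: Contact area A = 51.35 mm² = 5.135e-05 m².
Restated in SI base units: W = 1042 N, H = 8.825e+09 Pa, K = 3.593e-03.
Archard volume V = K·W·L/H = 3.593e-03 · 1042 · 14.25 / 8.825e+09 = 6.046e-09 m³.
Wear depth h = V/A = 6.046e-09 / 5.135e-05 = 1.177e-04 m.

value=1.177e-04 m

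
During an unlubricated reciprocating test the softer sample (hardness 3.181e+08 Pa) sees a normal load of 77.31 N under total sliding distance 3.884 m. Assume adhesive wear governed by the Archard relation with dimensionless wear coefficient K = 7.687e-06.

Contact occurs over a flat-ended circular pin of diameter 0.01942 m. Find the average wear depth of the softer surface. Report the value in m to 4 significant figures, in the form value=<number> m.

Shown intermediates are rounded. Each operation holds exact precision. Rounded just once to 4 significant figures.
Convert: Contact area A = π·d²/4 = π·(0.01942 m)²/4 = 2.962e-04 m².
Working in SI base units: W = 77.31 N, H = 3.181e+08 Pa, K = 7.687e-06.
Worn volume V = K·W·L/H = 7.687e-06 · 77.31 · 3.884 / 3.181e+08 = 7.256e-12 m³.
Average depth h = V/A = 7.256e-12 / 2.962e-04 = 2.450e-08 m.

value=2.450e-08 m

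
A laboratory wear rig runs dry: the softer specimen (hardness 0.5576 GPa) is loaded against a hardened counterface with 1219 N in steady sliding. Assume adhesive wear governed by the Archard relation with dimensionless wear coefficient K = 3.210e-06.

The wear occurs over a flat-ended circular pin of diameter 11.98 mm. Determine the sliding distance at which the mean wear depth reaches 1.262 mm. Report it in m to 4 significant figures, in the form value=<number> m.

Intermediates appear rounded, and the algebra holds full precision, and a single final rounding, at 4 significant figures.
Convert: Hardness H = 0.5576 GPa = 5.576e+08 Pa.
Convert: Pin diameter d = 11.98 mm = 0.01198 m. Contact area A = π·d²/4 = π·(0.01198 m)²/4 = 1.127e-04 m².
Convert: Depth limit h_lim = 1.262 mm = 0.001262 m.
Collected in SI base units: W = 1219 N, H = 5.576e+08 Pa, K = 3.210e-06.
Allowed volume V_lim = h_lim·A = 0.001262 · 1.127e-04 = 1.423e-07 m³.
Thus life L = V_lim·H/(K·W) = 1.423e-07 · 5.576e+08 / (3.210e-06 · 1219) = 2.027e+04 m.

value=2.027e+04 m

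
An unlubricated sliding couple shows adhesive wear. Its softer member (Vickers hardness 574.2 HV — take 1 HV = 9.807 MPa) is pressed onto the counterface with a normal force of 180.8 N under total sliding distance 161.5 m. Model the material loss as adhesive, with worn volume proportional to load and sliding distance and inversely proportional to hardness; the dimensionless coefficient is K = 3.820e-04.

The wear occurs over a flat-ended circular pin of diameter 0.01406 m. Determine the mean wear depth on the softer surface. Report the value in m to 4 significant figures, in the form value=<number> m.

Displayed values are rounded; each operation carries full float precision; a single final rounding to four significant figures.
Hardness H = 574.2 HV × 9.807 MPa/HV = 5631 MPa = 5.631e+09 Pa.
Contact area A = π·d²/4 = π·(0.01406 m)²/4 = 1.553e-04 m².
In SI base units: W = 180.8 N, H = 5.631e+09 Pa, K = 3.820e-04.
Archard volume V = K·W·L/H = 3.820e-04 · 180.8 · 161.5 / 5.631e+09 = 1.981e-09 m³.
Depth h = V/A = 1.981e-09 / 1.553e-04 = 1.276e-05 m.

value=1.276e-05 m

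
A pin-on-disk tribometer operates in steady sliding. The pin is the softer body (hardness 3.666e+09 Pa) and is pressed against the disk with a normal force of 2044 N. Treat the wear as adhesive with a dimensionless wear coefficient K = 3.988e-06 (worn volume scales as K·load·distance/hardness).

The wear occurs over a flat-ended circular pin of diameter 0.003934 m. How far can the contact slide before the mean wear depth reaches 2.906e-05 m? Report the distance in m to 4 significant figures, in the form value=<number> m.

Printed values are rounded. All working math holds exact precision. Rounded just once, at 4 significant figures.
Contact area A = π·d²/4 = π·(0.003934 m)²/4 = 1.216e-05 m².
In SI base units: W = 2044 N, H = 3.666e+09 Pa, K = 3.988e-06.
Allowed volume V_lim = h_lim·A = 2.906e-05 · 1.216e-05 = 3.532e-10 m³.
So the life L = V_lim·H/(K·W) = 3.532e-10 · 3.666e+09 / (3.988e-06 · 2044) = 158.9 m.

value=158.9 m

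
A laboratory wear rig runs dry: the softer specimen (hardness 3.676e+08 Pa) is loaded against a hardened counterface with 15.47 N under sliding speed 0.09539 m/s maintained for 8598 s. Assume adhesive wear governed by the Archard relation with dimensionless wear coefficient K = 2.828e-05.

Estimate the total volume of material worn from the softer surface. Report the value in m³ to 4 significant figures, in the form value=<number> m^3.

value=9.761e-10 m^3

Intermediate values are printed rounded. Every step runs at exact precision; a single final rounding: four significant figures.
Convert: Sliding distance L = v·t = 0.09539 m/s × 8598 s = 820.2 m.
Working in SI base units: W = 15.47 N, H = 3.676e+08 Pa, K = 2.828e-05.
Archard relation: V = K·W·L/H = 2.828e-05 · 15.47 · 820.2 / 3.676e+08 = 9.761e-10 m³.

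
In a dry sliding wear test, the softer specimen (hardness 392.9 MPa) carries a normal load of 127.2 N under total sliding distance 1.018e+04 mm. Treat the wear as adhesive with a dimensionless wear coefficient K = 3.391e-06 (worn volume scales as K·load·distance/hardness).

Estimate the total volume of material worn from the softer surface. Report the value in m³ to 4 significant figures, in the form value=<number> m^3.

Intermediate values are displayed rounded — the computation holds full precision. Rounded just once: four significant digits.
Convert: Total distance L = 1.018e+04 mm = 10.18 m.
Convert: Hardness H = 392.9 MPa = 3.929e+08 Pa.
Collected in SI base units: W = 127.2 N, H = 3.929e+08 Pa, K = 3.391e-06.
Archard relation: V = K·W·L/H = 3.391e-06 · 127.2 · 10.18 / 3.929e+08 = 1.118e-11 m³.

value=1.118e-11 m^3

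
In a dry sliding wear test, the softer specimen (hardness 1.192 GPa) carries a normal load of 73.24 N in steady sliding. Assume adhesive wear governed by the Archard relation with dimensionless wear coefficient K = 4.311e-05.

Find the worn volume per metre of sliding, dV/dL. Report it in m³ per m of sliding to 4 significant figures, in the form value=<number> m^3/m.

All working math maintains full precision; intermediate values appear rounded, and one last rounding: four significant digits.
Hardness H = 1.192 GPa = 1.192e+09 Pa.
SI base units throughout: W = 73.24 N, H = 1.192e+09 Pa, K = 4.311e-05.
Rate of wear dV/dL = K·W/H, per unit distance: 4.311e-05 · 73.24 / 1.192e+09 = 2.649e-12 m³/m.

value=2.649e-12 m^3/m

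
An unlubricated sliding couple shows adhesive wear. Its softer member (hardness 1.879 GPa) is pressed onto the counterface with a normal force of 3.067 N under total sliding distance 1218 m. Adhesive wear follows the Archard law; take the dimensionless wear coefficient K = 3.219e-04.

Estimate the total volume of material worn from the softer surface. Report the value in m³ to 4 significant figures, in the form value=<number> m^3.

value=6.400e-10 m^3

All working math maintains full float precision — intermediate values are shown rounded, and a lone final rounding: four significant digits.
Hardness H = 1.879 GPa = 1.879e+09 Pa.
In SI base units: W = 3.067 N, H = 1.879e+09 Pa, K = 3.219e-04.
Apply Archard: V = K·W·L/H = 3.219e-04 · 3.067 · 1218 / 1.879e+09 = 6.400e-10 m³.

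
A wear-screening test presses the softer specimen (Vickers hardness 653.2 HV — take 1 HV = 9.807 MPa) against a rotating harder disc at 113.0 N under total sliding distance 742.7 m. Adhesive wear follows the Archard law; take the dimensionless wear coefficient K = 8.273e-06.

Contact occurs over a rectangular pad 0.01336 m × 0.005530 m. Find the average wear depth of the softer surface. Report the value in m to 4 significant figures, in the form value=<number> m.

value=1.467e-06 m

Every step carries full precision; intermediate values appear rounded; a lone final rounding, at 4 significant figures.
Convert: Hardness H = 653.2 HV × 9.807 MPa/HV = 6406 MPa = 6.406e+09 Pa.
Convert: Contact area A = 0.01336 m × 0.005530 m = 7.388e-05 m².
As SI base values: W = 113.0 N, H = 6.406e+09 Pa, K = 8.273e-06.
By Archard's law, V = K·W·L/H = 8.273e-06 · 113.0 · 742.7 / 6.406e+09 = 1.084e-10 m³.
Depth of wear h = V/A = 1.084e-10 / 7.388e-05 = 1.467e-06 m.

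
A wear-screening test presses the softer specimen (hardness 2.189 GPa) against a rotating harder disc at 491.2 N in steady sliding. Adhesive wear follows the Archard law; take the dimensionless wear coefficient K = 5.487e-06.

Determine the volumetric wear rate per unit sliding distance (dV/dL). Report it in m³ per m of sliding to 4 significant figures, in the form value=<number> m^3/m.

value=1.231e-12 m^3/m

Each operation runs at full precision, and displayed values are rounded. Rounded once at the end to four significant digits.
Hardness H = 2.189 GPa = 2.189e+09 Pa.
Restated in SI base units: W = 491.2 N, H = 2.189e+09 Pa, K = 5.487e-06.
Volumetric rate dV/dL = K·W/H (no L dependence): 5.487e-06 · 491.2 / 2.189e+09 = 1.231e-12 m³/m.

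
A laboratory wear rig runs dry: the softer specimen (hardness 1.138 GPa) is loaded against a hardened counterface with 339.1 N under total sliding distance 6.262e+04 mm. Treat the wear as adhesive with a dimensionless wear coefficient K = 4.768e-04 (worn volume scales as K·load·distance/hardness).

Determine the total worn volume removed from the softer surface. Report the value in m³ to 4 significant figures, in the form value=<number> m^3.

value=8.897e-09 m^3

The computation maintains full float precision, and intermediate values are displayed rounded. Rounded just once to four significant digits.
Total distance L = 6.262e+04 mm = 62.62 m.
Hardness H = 1.138 GPa = 1.138e+09 Pa.
In SI base units, W = 339.1 N, H = 1.138e+09 Pa, K = 4.768e-04.
By Archard's law, V = K·W·L/H = 4.768e-04 · 339.1 · 62.62 / 1.138e+09 = 8.897e-09 m³.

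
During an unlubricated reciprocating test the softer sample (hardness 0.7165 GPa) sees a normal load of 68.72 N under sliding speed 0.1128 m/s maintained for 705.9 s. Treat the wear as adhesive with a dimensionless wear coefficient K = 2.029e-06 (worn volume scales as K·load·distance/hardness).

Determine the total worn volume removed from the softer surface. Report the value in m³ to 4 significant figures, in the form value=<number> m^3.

value=1.550e-11 m^3

Intermediate values appear rounded — every step keeps full precision. Rounded just once to 4 significant digits.
Total distance L = v·t = 0.1128 m/s × 705.9 s = 79.63 m.
Hardness H = 0.7165 GPa = 7.165e+08 Pa.
Restated in SI base units: W = 68.72 N, H = 7.165e+08 Pa, K = 2.029e-06.
By Archard's law, V = K·W·L/H = 2.029e-06 · 68.72 · 79.63 / 7.165e+08 = 1.550e-11 m³.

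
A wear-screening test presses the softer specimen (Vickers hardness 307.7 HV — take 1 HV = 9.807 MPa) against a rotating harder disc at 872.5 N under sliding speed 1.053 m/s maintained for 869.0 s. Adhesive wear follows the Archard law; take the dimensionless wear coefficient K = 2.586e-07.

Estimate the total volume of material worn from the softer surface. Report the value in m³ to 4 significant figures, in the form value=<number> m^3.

The intermediates are shown rounded — the computation maintains full precision — rounded once at the end: 4 significant digits.
Sliding distance L = v·t = 1.053 m/s × 869.0 s = 915.1 m.
Hardness H = 307.7 HV × 9.807 MPa/HV = 3018 MPa = 3.018e+09 Pa.
Expressed in SI base units: W = 872.5 N, H = 3.018e+09 Pa, K = 2.586e-07.
Archard volume V = K·W·L/H = 2.586e-07 · 872.5 · 915.1 / 3.018e+09 = 6.842e-11 m³.

value=6.842e-11 m^3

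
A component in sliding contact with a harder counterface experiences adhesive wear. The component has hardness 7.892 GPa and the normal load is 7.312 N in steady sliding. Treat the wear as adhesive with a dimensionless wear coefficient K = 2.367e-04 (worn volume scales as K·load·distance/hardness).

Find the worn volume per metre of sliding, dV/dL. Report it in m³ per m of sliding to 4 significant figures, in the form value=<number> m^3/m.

value=2.193e-13 m^3/m

The algebra carries full precision; shown intermediates are rounded; a single final rounding, at 4 significant digits.
Hardness H = 7.892 GPa = 7.892e+09 Pa.
SI base units throughout: W = 7.312 N, H = 7.892e+09 Pa, K = 2.367e-04.
The wear rate dV/dL = K·W/H, so: 2.367e-04 · 7.312 / 7.892e+09 = 2.193e-13 m³/m.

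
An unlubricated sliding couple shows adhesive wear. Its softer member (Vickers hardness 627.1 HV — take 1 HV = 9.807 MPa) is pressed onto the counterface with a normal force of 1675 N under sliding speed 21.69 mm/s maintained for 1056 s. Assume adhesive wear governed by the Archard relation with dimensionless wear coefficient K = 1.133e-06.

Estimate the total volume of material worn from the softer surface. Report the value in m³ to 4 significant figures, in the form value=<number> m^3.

value=7.068e-12 m^3

All working math carries exact precision — displayed values are rounded — one final rounding: four significant figures.
Convert: Sliding speed v = 21.69 mm/s = 0.02169 m/s. Distance L = v·t = 0.02169 m/s × 1056 s = 22.90 m.
Convert: Hardness H = 627.1 HV × 9.807 MPa/HV = 6150 MPa = 6.150e+09 Pa.
Restated in SI base units: W = 1675 N, H = 6.150e+09 Pa, K = 1.133e-06.
The Archard volume V = K·W·L/H = 1.133e-06 · 1675 · 22.90 / 6.150e+09 = 7.068e-12 m³.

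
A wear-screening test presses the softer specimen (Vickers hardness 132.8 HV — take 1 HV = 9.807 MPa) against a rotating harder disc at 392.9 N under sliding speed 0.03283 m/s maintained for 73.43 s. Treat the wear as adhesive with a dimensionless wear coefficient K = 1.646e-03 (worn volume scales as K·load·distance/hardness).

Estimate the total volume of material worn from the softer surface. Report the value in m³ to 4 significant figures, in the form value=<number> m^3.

The intermediates are printed rounded — each operation holds full float precision; a single final rounding to four significant digits.
Sliding distance L = v·t = 0.03283 m/s × 73.43 s = 2.411 m.
Hardness H = 132.8 HV × 9.807 MPa/HV = 1302 MPa = 1.302e+09 Pa.
In SI base units, W = 392.9 N, H = 1.302e+09 Pa, K = 1.646e-03.
The Archard volume V = K·W·L/H = 1.646e-03 · 392.9 · 2.411 / 1.302e+09 = 1.197e-09 m³.

value=1.197e-09 m^3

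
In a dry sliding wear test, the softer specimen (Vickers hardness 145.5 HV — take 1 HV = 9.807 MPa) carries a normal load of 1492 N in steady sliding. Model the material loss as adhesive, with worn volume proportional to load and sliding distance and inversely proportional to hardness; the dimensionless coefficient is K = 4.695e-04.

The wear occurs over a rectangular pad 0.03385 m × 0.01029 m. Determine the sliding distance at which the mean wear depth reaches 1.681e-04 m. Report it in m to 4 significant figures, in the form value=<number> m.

The algebra carries full precision. Intermediates are printed rounded. Rounded just once to 4 significant digits.
Convert: Hardness H = 145.5 HV × 9.807 MPa/HV = 1427 MPa = 1.427e+09 Pa.
Convert: Contact area A = 0.03385 m × 0.01029 m = 3.483e-04 m².
Restated in SI base units: W = 1492 N, H = 1.427e+09 Pa, K = 4.695e-04.
At the depth limit, V_lim = h_lim·A = 1.681e-04 · 3.483e-04 = 5.855e-08 m³.
So the life L = V_lim·H/(K·W) = 5.855e-08 · 1.427e+09 / (4.695e-04 · 1492) = 119.3 m.

value=119.3 m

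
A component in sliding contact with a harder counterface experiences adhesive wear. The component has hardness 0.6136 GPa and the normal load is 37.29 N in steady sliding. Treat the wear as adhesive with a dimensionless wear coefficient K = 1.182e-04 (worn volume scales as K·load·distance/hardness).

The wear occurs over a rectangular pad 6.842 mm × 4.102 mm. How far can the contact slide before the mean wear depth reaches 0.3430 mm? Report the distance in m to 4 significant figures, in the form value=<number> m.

value=1340 m

Intermediates appear rounded, and the computation carries exact precision. Rounded once at the end: four significant digits.
Hardness H = 0.6136 GPa = 6.136e+08 Pa.
Pad sides 6.842 mm × 4.102 mm = 0.006842 m × 0.004102 m. Contact area A = 0.006842 m × 0.004102 m = 2.807e-05 m².
Depth limit h_lim = 0.3430 mm = 3.430e-04 m.
Restated in SI base units: W = 37.29 N, H = 6.136e+08 Pa, K = 1.182e-04.
Limit volume V_lim = h_lim·A = 3.430e-04 · 2.807e-05 = 9.627e-09 m³.
Sliding life L = V_lim·H/(K·W) = 9.627e-09 · 6.136e+08 / (1.182e-04 · 37.29) = 1340 m.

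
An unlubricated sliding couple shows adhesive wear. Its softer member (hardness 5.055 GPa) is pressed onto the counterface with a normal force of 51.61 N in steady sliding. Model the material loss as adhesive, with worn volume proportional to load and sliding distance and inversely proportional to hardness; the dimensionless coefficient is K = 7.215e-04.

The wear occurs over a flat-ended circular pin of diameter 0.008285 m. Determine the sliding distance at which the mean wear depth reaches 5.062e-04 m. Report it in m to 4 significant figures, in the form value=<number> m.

Printed values are rounded; all working math keeps full float precision; one last rounding: 4 significant digits.
Convert: Hardness H = 5.055 GPa = 5.055e+09 Pa.
Convert: Contact area A = π·d²/4 = π·(0.008285 m)²/4 = 5.391e-05 m².
Collected in SI base units: W = 51.61 N, H = 5.055e+09 Pa, K = 7.215e-04.
Wearable volume V_lim = h_lim·A = 5.062e-04 · 5.391e-05 = 2.729e-08 m³.
So the life L = V_lim·H/(K·W) = 2.729e-08 · 5.055e+09 / (7.215e-04 · 51.61) = 3705 m.

value=3705 m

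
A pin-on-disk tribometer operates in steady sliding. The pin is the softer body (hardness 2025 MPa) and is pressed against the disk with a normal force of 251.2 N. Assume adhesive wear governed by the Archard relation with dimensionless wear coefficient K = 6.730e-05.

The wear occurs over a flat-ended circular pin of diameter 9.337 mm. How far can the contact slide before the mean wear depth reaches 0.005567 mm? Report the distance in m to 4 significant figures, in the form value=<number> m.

value=45.66 m

The algebra runs at full precision, and intermediates are printed rounded. Rounded once at the end: four significant digits.
Hardness H = 2025 MPa = 2.025e+09 Pa.
Pin diameter d = 9.337 mm = 0.009337 m. Contact area A = π·d²/4 = π·(0.009337 m)²/4 = 6.847e-05 m².
Depth limit h_lim = 0.005567 mm = 5.567e-06 m.
As SI base values: W = 251.2 N, H = 2.025e+09 Pa, K = 6.730e-05.
Permissible volume V_lim = h_lim·A = 5.567e-06 · 6.847e-05 = 3.812e-10 m³.
Thus life L = V_lim·H/(K·W) = 3.812e-10 · 2.025e+09 / (6.730e-05 · 251.2) = 45.66 m.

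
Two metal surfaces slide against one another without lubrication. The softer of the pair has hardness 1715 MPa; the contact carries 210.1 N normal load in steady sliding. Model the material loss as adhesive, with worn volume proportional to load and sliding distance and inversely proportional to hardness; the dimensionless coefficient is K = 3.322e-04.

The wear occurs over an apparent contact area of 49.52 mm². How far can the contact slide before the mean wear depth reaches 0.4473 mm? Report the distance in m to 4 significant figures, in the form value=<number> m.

value=544.3 m

Quoted intermediates are rounded, and every step holds exact precision, and rounded once at the end: 4 significant figures.
Hardness H = 1715 MPa = 1.715e+09 Pa.
Contact area A = 49.52 mm² = 4.952e-05 m².
Depth limit h_lim = 0.4473 mm = 4.473e-04 m.
In SI base units: W = 210.1 N, H = 1.715e+09 Pa, K = 3.322e-04.
Volume at the limit: V_lim = h_lim·A = 4.473e-04 · 4.952e-05 = 2.215e-08 m³.
Thus life L = V_lim·H/(K·W) = 2.215e-08 · 1.715e+09 / (3.322e-04 · 210.1) = 544.3 m.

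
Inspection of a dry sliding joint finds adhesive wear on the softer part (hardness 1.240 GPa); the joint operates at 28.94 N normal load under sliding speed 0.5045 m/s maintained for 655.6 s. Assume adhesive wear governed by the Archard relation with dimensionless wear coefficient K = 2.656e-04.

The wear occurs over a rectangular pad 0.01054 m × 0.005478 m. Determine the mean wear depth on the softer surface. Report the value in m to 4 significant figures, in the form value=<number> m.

Intermediate values are displayed rounded. All arithmetic holds exact precision. Rounded just once, at four significant digits.
Convert: Path length L = v·t = 0.5045 m/s × 655.6 s = 330.8 m.
Convert: Hardness H = 1.240 GPa = 1.240e+09 Pa.
Convert: Contact area A = 0.01054 m × 0.005478 m = 5.774e-05 m².
Restated in SI base units: W = 28.94 N, H = 1.240e+09 Pa, K = 2.656e-04.
By Archard's law, V = K·W·L/H = 2.656e-04 · 28.94 · 330.8 / 1.240e+09 = 2.050e-09 m³.
Mean wear depth h = V/A = 2.050e-09 / 5.774e-05 = 3.551e-05 m.

value=3.551e-05 m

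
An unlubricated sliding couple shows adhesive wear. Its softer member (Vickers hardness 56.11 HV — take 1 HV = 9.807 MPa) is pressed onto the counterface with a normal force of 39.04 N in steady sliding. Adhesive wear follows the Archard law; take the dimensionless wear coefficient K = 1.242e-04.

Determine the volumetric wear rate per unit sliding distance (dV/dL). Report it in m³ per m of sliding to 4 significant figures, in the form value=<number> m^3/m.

Displayed values are rounded; all working math maintains full float precision. Rounded just once, at 4 significant digits.
Hardness H = 56.11 HV × 9.807 MPa/HV = 550.3 MPa = 5.503e+08 Pa.
SI base units throughout: W = 39.04 N, H = 5.503e+08 Pa, K = 1.242e-04.
Wear rate dV/dL = K·W/H (no L dependence): 1.242e-04 · 39.04 / 5.503e+08 = 8.812e-12 m³/m.

value=8.812e-12 m^3/m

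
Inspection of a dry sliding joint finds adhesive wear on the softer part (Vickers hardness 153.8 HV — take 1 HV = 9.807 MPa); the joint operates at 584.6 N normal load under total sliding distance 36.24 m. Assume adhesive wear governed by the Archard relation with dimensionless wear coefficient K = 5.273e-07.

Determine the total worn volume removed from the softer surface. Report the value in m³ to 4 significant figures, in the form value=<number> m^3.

value=7.406e-12 m^3

Every step runs at exact precision, and shown intermediates are rounded. Rounded once at the end to four significant figures.
Convert: Hardness H = 153.8 HV × 9.807 MPa/HV = 1508 MPa = 1.508e+09 Pa.
Collected in SI base units: W = 584.6 N, H = 1.508e+09 Pa, K = 5.273e-07.
Archard relation: V = K·W·L/H = 5.273e-07 · 584.6 · 36.24 / 1.508e+09 = 7.406e-12 m³.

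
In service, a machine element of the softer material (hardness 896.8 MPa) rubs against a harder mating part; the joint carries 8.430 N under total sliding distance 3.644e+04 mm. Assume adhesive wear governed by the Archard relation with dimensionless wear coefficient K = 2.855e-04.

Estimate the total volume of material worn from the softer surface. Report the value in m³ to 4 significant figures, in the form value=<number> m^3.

The computation maintains full float precision — intermediates are shown rounded; rounded once at the end to 4 significant figures.
Convert: The distance L = 3.644e+04 mm = 36.44 m.
Convert: Hardness H = 896.8 MPa = 8.968e+08 Pa.
Collected in SI base units: W = 8.430 N, H = 8.968e+08 Pa, K = 2.855e-04.
By Archard's law, V = K·W·L/H = 2.855e-04 · 8.430 · 36.44 / 8.968e+08 = 9.779e-11 m³.

value=9.779e-11 m^3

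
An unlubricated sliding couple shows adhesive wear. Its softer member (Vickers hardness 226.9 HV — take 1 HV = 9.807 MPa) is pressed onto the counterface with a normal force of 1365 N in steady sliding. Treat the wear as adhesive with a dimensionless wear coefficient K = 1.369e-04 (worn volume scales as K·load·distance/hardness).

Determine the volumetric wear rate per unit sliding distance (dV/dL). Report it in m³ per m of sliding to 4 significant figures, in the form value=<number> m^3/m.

value=8.398e-11 m^3/m

All arithmetic carries exact precision, and displayed values are rounded. Rounded just once: four significant digits.
Convert: Hardness H = 226.9 HV × 9.807 MPa/HV = 2225 MPa = 2.225e+09 Pa.
Expressed in SI base units: W = 1365 N, H = 2.225e+09 Pa, K = 1.369e-04.
Sliding wear rate dV/dL = K·W/H, so: 1.369e-04 · 1365 / 2.225e+09 = 8.398e-11 m³/m.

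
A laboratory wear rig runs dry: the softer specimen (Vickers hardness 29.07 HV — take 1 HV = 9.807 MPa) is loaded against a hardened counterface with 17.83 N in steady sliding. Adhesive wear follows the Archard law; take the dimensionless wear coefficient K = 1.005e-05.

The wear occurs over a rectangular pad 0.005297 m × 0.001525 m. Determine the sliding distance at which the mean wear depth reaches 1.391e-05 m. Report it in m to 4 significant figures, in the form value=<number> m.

value=178.8 m

Intermediate values are displayed rounded — each operation maintains exact precision. Rounded just once to 4 significant figures.
Convert: Hardness H = 29.07 HV × 9.807 MPa/HV = 285.1 MPa = 2.851e+08 Pa.
Convert: Contact area A = 0.005297 m × 0.001525 m = 8.078e-06 m².
In SI base units, W = 17.83 N, H = 2.851e+08 Pa, K = 1.005e-05.
Volume at the limit: V_lim = h_lim·A = 1.391e-05 · 8.078e-06 = 1.124e-10 m³.
So the life L = V_lim·H/(K·W) = 1.124e-10 · 2.851e+08 / (1.005e-05 · 17.83) = 178.8 m.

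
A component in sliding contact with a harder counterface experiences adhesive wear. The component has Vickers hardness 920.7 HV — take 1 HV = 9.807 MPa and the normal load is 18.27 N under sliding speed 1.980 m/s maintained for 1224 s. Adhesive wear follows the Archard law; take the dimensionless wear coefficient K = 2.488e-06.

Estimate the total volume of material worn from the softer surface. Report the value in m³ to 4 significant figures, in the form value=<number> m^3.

Each operation runs at exact precision — intermediates are printed rounded, and a single final rounding: 4 significant digits.
Path length L = v·t = 1.980 m/s × 1224 s = 2424 m.
Hardness H = 920.7 HV × 9.807 MPa/HV = 9029 MPa = 9.029e+09 Pa.
In SI base units: W = 18.27 N, H = 9.029e+09 Pa, K = 2.488e-06.
Archard relation: V = K·W·L/H = 2.488e-06 · 18.27 · 2424 / 9.029e+09 = 1.220e-11 m³.

value=1.220e-11 m^3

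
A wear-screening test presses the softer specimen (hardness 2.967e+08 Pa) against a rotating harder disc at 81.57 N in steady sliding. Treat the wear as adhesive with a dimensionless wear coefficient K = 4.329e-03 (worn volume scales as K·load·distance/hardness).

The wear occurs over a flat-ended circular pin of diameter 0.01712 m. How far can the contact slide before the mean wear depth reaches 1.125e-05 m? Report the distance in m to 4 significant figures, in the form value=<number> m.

value=2.176 m

Intermediates appear rounded; the computation maintains full precision; a single final rounding: four significant digits.
Contact area A = π·d²/4 = π·(0.01712 m)²/4 = 2.302e-04 m².
Restated in SI base units: W = 81.57 N, H = 2.967e+08 Pa, K = 4.329e-03.
Volume at the limit: V_lim = h_lim·A = 1.125e-05 · 2.302e-04 = 2.590e-09 m³.
Life L = V_lim·H/(K·W) = 2.590e-09 · 2.967e+08 / (4.329e-03 · 81.57) = 2.176 m.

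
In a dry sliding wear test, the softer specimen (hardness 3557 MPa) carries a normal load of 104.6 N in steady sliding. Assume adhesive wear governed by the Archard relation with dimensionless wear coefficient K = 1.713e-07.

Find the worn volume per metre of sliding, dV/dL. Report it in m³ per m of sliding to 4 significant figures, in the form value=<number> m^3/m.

Each operation runs at exact precision; shown intermediates are rounded, and a single final rounding to 4 significant digits.
Convert: Hardness H = 3557 MPa = 3.557e+09 Pa.
SI base units throughout: W = 104.6 N, H = 3.557e+09 Pa, K = 1.713e-07.
Sliding wear rate dV/dL = K·W/H (independent of L): 1.713e-07 · 104.6 / 3.557e+09 = 5.037e-15 m³/m.

value=5.037e-15 m^3/m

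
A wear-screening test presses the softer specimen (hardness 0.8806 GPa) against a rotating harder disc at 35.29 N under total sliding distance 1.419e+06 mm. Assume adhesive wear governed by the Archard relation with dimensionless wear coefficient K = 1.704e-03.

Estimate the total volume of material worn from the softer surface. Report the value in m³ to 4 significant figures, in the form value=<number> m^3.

Intermediate values are printed rounded, and every step runs at full precision; one last rounding: 4 significant digits.
Convert: Distance covered L = 1.419e+06 mm = 1419 m.
Convert: Hardness H = 0.8806 GPa = 8.806e+08 Pa.
SI base units throughout: W = 35.29 N, H = 8.806e+08 Pa, K = 1.704e-03.
Archard relation: V = K·W·L/H = 1.704e-03 · 35.29 · 1419 / 8.806e+08 = 9.690e-08 m³.

value=9.690e-08 m^3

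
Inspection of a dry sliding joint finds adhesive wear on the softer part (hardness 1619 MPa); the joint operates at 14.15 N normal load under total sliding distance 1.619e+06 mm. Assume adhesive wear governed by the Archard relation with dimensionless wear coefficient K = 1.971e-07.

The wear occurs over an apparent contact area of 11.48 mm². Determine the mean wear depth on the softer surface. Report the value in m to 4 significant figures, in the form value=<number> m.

The computation runs at exact precision, and quoted intermediates are rounded, and rounded once at the end: four significant digits.
Convert: Total distance L = 1.619e+06 mm = 1619 m.
Convert: Hardness H = 1619 MPa = 1.619e+09 Pa.
Convert: Contact area A = 11.48 mm² = 1.148e-05 m².
SI base units throughout: W = 14.15 N, H = 1.619e+09 Pa, K = 1.971e-07.
Volume removed: V = K·W·L/H = 1.971e-07 · 14.15 · 1619 / 1.619e+09 = 2.789e-12 m³.
Mean depth h = V/A = 2.789e-12 / 1.148e-05 = 2.429e-07 m.

value=2.429e-07 m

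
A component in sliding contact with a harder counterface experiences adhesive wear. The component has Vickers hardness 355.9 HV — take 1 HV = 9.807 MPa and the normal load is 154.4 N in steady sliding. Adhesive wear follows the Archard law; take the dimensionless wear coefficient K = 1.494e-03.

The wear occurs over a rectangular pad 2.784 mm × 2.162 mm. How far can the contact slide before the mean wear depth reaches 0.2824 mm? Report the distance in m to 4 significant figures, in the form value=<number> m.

Each operation runs at exact precision. Intermediates are shown rounded. Rounded just once: 4 significant digits.
Convert: Hardness H = 355.9 HV × 9.807 MPa/HV = 3490 MPa = 3.490e+09 Pa.
Convert: Pad sides 2.784 mm × 2.162 mm = 0.002784 m × 0.002162 m. Contact area A = 0.002784 m × 0.002162 m = 6.019e-06 m².
Convert: Depth limit h_lim = 0.2824 mm = 2.824e-04 m.
Restated in SI base units: W = 154.4 N, H = 3.490e+09 Pa, K = 1.494e-03.
Wearable volume V_lim = h_lim·A = 2.824e-04 · 6.019e-06 = 1.700e-09 m³.
Inverting, life L = V_lim·H/(K·W) = 1.700e-09 · 3.490e+09 / (1.494e-03 · 154.4) = 25.72 m.

value=25.72 m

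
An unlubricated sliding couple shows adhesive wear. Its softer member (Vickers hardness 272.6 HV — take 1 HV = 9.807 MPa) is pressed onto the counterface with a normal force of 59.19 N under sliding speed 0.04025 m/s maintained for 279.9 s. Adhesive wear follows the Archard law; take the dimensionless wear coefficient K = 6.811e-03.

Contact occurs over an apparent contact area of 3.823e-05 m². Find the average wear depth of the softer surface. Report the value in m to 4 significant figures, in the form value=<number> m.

Each operation keeps full precision — intermediate values are shown rounded; a single final rounding, at 4 significant figures.
Convert: Distance covered L = v·t = 0.04025 m/s × 279.9 s = 11.27 m.
Convert: Hardness H = 272.6 HV × 9.807 MPa/HV = 2673 MPa = 2.673e+09 Pa.
Restated in SI base units: W = 59.19 N, H = 2.673e+09 Pa, K = 6.811e-03.
Archard volume V = K·W·L/H = 6.811e-03 · 59.19 · 11.27 / 2.673e+09 = 1.699e-09 m³.
Depth h = V/A = 1.699e-09 / 3.823e-05 = 4.444e-05 m.

value=4.444e-05 m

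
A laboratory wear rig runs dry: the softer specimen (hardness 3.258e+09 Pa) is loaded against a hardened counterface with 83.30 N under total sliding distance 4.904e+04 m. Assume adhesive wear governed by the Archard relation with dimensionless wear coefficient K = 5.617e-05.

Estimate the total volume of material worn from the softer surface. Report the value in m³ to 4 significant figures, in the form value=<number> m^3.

value=7.043e-08 m^3

Intermediate values are displayed rounded — the algebra carries full float precision. Rounded once at the end to 4 significant digits.
Collected in SI base units: W = 83.30 N, H = 3.258e+09 Pa, K = 5.617e-05.
By Archard's law, V = K·W·L/H = 5.617e-05 · 83.30 · 4.904e+04 / 3.258e+09 = 7.043e-08 m³.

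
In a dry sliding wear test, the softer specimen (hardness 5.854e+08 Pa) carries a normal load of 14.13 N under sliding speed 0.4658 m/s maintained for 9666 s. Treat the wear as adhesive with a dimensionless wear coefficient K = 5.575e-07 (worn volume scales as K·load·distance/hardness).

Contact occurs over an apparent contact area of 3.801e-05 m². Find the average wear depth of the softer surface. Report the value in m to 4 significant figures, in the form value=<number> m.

value=1.594e-06 m

Displayed values are rounded; all working math keeps exact precision — a lone final rounding to 4 significant figures.
Convert: Path length L = v·t = 0.4658 m/s × 9666 s = 4502 m.
As SI base values: W = 14.13 N, H = 5.854e+08 Pa, K = 5.575e-07.
Volume removed: V = K·W·L/H = 5.575e-07 · 14.13 · 4502 / 5.854e+08 = 6.059e-11 m³.
Mean wear depth h = V/A = 6.059e-11 / 3.801e-05 = 1.594e-06 m.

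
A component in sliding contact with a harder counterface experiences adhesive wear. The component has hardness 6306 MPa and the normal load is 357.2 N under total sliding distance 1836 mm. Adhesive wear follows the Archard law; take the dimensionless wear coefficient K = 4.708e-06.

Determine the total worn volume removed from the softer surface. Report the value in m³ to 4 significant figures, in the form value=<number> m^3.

The computation keeps full precision. The intermediates are displayed rounded. Rounded just once, at 4 significant digits.
Total distance L = 1836 mm = 1.836 m.
Hardness H = 6306 MPa = 6.306e+09 Pa.
Collected in SI base units: W = 357.2 N, H = 6.306e+09 Pa, K = 4.708e-06.
Archard relation: V = K·W·L/H = 4.708e-06 · 357.2 · 1.836 / 6.306e+09 = 4.896e-13 m³.

value=4.896e-13 m^3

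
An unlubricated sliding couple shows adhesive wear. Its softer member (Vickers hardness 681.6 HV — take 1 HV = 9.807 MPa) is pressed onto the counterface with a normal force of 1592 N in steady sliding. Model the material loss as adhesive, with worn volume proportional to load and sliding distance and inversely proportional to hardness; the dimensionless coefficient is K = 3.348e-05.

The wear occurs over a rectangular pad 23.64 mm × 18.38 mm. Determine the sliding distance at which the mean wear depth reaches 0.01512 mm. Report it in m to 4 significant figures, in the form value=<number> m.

Every step carries full precision, and intermediate values are displayed rounded; rounded just once to four significant digits.
Hardness H = 681.6 HV × 9.807 MPa/HV = 6684 MPa = 6.684e+09 Pa.
Pad sides 23.64 mm × 18.38 mm = 0.02364 m × 0.01838 m. Contact area A = 0.02364 m × 0.01838 m = 4.345e-04 m².
Depth limit h_lim = 0.01512 mm = 1.512e-05 m.
SI base units throughout: W = 1592 N, H = 6.684e+09 Pa, K = 3.348e-05.
Allowed volume V_lim = h_lim·A = 1.512e-05 · 4.345e-04 = 6.570e-09 m³.
Life L = V_lim·H/(K·W) = 6.570e-09 · 6.684e+09 / (3.348e-05 · 1592) = 823.9 m.

value=823.9 m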